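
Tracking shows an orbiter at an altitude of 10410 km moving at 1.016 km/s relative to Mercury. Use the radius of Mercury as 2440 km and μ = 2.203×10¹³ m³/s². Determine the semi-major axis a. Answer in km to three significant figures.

a ≈ 9190 km

r = 2440 + 10410 = 12850 km = 1.285×10⁷ m.
Specific orbital energy ε = v²/2 − μ/r = (1016)²/2 − 2.203×10¹³/1.285×10⁷ = -1.198×10⁶ J/kg.
Since ε = −μ/(2a), a = −μ/(2ε) = 9.192×10⁶ m = 9192.4 km.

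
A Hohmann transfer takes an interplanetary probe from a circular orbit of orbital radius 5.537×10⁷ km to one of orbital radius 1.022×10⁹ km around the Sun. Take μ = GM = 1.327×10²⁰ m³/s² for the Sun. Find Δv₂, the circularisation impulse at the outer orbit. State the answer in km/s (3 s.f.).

Δv ≈ 7.74 km/s

r₁ = 5.537×10⁷ km = 5.537×10¹⁰ m.
r₂ = 1.022×10⁹ km = 1.022×10¹² m.
Transfer ellipse a_t = (r₁ + r₂)/2 = 5.387×10¹¹ m.
At r₁: circular v_c1 = √(μ/r₁) = 48960 m/s; transfer-perihelion v_p = √[μ(2/r₁ − 1/a_t)] = 67430 m/s.
At r₂: circular v_c2 = √(μ/r₂) = 11390 m/s; transfer-aphelion v_a = √[μ(2/r₂ − 1/a_t)] = 3653 m/s.
Δv₂ = v_c2 − v_a = 7742 m/s.
= 7.742 km/s.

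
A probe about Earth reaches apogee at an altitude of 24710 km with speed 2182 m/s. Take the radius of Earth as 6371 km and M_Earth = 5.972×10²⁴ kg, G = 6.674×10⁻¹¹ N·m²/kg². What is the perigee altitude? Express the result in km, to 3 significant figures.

μ = GM = 6.674×10⁻¹¹ × 5.972×10²⁴ = 3.986×10¹⁴ m³/s².
r_a = 6371 + 24710 = 31081 km = 3.108×10⁷ m.
Specific energy ε = v²/2 − μ/r = -1.044×10⁷ J/kg, so a = −μ/(2ε) = 1.908×10⁷ m.
The apsides satisfy r_p + r_a = 2a, so the perigee radius is 2a − r_a = 7.085×10⁶ m = 7085.1 km.
Perigee altitude = 7085.1 − 6371 = 714.11 km.

perigee altitude ≈ 714 km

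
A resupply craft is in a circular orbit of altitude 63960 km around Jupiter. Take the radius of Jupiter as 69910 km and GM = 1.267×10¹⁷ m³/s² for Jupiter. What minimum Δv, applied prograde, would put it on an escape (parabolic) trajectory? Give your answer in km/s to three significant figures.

r = 69910 + 63960 = 133870 km = 1.3387×10⁸ m.
Circular speed v_c = √(μ/r) = 30760 m/s.
Escape speed v_esc = √(2μ/r) = √2 × v_c = 43510 m/s.
Δv = v_esc − v_c = 12740 m/s = 12.74 km/s.

Δv ≈ 12.7 km/s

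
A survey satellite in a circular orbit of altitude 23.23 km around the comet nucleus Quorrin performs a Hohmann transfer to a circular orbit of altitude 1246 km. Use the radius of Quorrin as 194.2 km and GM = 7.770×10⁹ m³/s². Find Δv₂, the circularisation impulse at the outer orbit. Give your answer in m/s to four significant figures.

Δv ≈ 35.83 m/s

r₁ = 194.2 + 23.23 = 217.43 km = 2.1743×10⁵ m.
r₂ = 194.2 + 1246 = 1440.2 km = 1.4402×10⁶ m.
Transfer ellipse a_t = (r₁ + r₂)/2 = 8.288×10⁵ m.
At r₁: circular v_c1 = √(μ/r₁) = 189.0 m/s; transfer-periapsis v_p = √[μ(2/r₁ − 1/a_t)] = 249.2 m/s.
At r₂: circular v_c2 = √(μ/r₂) = 73.45 m/s; transfer-apoapsis v_a = √[μ(2/r₂ − 1/a_t)] = 37.62 m/s.
Δv₂ = v_c2 − v_a = 35.83 m/s.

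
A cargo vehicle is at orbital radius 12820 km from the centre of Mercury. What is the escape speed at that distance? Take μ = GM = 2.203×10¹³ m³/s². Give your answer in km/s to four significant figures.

r = 12820 km = 1.282×10⁷ m.
Escape speed v_esc = √(2μ/r) = √(2 × 2.203×10¹³ / 1.282×10⁷) = √(3.437×10⁶) = 1854 m/s.
= 1.854 km/s.

v_esc ≈ 1.854 km/s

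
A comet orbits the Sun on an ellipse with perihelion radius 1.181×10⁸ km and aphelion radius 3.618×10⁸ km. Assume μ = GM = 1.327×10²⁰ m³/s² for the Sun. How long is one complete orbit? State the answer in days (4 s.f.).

T ≈ 742.0 days

Semi-major axis a = (r_p + r_a)/2 = (1.1810×10⁸ + 3.6180×10⁸)/2 = 2.3995×10⁸ km = 2.400×10¹¹ m.
By Kepler's third law T = 2π√(a³/μ) = 2π × 1.020×10⁷ = 6.411×10⁷ s.
= 742.0 days.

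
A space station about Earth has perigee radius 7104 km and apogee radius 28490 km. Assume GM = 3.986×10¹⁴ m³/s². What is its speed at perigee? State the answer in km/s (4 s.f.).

v ≈ 9.477 km/s

Semi-major axis a = (r_p + r_a)/2 = 17797 km = 1.780×10⁷ m.
Vis-viva: v² = μ(2/r − 1/a) = 3.986×10¹⁴ × (2.815×10⁻⁷ − 5.619×10⁻⁸) = 8.982×10⁷ m²/s².
v = 9477 m/s = 9.477 km/s.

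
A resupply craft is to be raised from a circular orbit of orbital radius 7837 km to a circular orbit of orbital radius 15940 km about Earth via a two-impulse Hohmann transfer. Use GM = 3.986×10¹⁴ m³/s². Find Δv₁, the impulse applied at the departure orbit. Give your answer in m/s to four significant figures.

Δv ≈ 1126 m/s

r₁ = 7837 km = 7.837×10⁶ m.
r₂ = 15940 km = 1.594×10⁷ m.
Transfer ellipse a_t = (r₁ + r₂)/2 = 1.189×10⁷ m.
At r₁: circular v_c1 = √(μ/r₁) = 7132 m/s; transfer-perigee v_p = √[μ(2/r₁ − 1/a_t)] = 8258 m/s.
Δv₁ = v_p − v_c1 = 1126 m/s.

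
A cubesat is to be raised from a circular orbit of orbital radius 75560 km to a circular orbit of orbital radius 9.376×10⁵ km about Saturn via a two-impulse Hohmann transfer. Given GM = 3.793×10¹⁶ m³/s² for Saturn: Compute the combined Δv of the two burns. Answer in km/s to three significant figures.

Δv_total ≈ 12.0 km/s

r₁ = 75560 km = 7.556×10⁷ m.
r₂ = 9.376×10⁵ km = 9.376×10⁸ m.
Transfer ellipse a_t = (r₁ + r₂)/2 = 5.066×10⁸ m.
At r₁: circular v_c1 = √(μ/r₁) = 22410 m/s; transfer-perikrone v_p = √[μ(2/r₁ − 1/a_t)] = 30480 m/s.
Δv₁ = v_p − v_c1 = 8076 m/s.
At r₂: circular v_c2 = √(μ/r₂) = 6360 m/s; transfer-apokrone v_a = √[μ(2/r₂ − 1/a_t)] = 2456 m/s.
Δv₂ = v_c2 − v_a = 3904 m/s.
Total Δv = Δv₁ + Δv₂ = 11980 m/s = 11.98 km/s.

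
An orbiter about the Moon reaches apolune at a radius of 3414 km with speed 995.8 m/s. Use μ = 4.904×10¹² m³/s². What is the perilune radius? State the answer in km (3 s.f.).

r_a = 3.414×10⁶ m.
Specific energy ε = v²/2 − μ/r = -9.406×10⁵ J/kg, so a = −μ/(2ε) = 2.607×10⁶ m.
The apsides satisfy r_p + r_a = 2a, so the perilune radius is 2a − r_a = 1.800×10⁶ m = 1799.5 km.

perilune radius ≈ 1800 km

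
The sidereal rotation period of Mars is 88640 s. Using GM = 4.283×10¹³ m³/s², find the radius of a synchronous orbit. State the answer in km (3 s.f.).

A synchronous orbit has period T, so by Kepler's third law a = (μT²/4π²)^(1/3).
μT²/4π² = 4.283×10¹³ × (8.864×10⁴)² / 39.48 = 8.524×10²¹ m³.
a = 2.043×10⁷ m = 20428 km.

r_sync ≈ 20400 km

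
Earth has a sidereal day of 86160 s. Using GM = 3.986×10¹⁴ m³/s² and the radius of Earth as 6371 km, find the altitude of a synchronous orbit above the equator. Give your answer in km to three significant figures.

h_sync ≈ 35800 km

A synchronous orbit has period T, so by Kepler's third law a = (μT²/4π²)^(1/3).
μT²/4π² = 3.986×10¹⁴ × (8.616×10⁴)² / 39.48 = 7.495×10²² m³.
a = 4.216×10⁷ m = 42163 km.
Altitude h = a − R = 42163 − 6371 = 35792 km.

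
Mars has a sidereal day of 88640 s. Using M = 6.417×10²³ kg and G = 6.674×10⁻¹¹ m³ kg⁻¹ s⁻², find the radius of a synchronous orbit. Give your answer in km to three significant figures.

μ = GM = 6.674×10⁻¹¹ × 6.417×10²³ = 4.283×10¹³ m³/s².
A synchronous orbit has period T, so by Kepler's third law a = (μT²/4π²)^(1/3).
μT²/4π² = 4.283×10¹³ × (8.864×10⁴)² / 39.48 = 8.524×10²¹ m³.
a = 2.043×10⁷ m = 20427 km.

r_sync ≈ 20400 km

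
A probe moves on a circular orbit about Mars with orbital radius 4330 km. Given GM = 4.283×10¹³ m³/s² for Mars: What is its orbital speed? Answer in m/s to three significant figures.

v ≈ 3150 m/s

r = 4330 km = 4.330×10⁶ m.
For a circular orbit v = √(μ/r) = √(4.283×10¹³ / 4.330×10⁶) = √(9.891×10⁶) = 3145 m/s.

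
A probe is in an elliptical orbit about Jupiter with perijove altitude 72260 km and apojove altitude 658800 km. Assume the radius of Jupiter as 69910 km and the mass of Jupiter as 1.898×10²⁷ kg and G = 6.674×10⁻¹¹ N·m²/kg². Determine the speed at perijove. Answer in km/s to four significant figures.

μ = GM = 6.674×10⁻¹¹ × 1.898×10²⁷ = 1.267×10¹⁷ m³/s².
r_p = 69910 + 72260 = 142170 km = 1.4217×10⁸ m.
r_a = 69910 + 658800 = 728710 km = 7.2871×10⁸ m.
Semi-major axis a = (r_p + r_a)/2 = 4.3544×10⁵ km = 4.354×10⁸ m.
Vis-viva: v² = μ(2/r − 1/a) = 1.267×10¹⁷ × (1.407×10⁻⁸ − 2.297×10⁻⁹) = 1.491×10⁹ m²/s².
v = 38610 m/s = 38.61 km/s.

v ≈ 38.61 km/s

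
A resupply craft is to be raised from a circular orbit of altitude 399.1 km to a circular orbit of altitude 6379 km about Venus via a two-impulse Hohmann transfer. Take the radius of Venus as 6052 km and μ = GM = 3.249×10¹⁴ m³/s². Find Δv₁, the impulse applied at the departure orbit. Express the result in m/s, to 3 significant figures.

Δv ≈ 1050 m/s

r₁ = 6052 + 399.1 = 6451.1 km = 6.4511×10⁶ m.
r₂ = 6052 + 6379 = 12431 km = 1.2431×10⁷ m.
Transfer ellipse a_t = (r₁ + r₂)/2 = 9.441×10⁶ m.
At r₁: circular v_c1 = √(μ/r₁) = 7097 m/s; transfer-periapsis v_p = √[μ(2/r₁ − 1/a_t)] = 8143 m/s.
Δv₁ = v_p − v_c1 = 1047 m/s.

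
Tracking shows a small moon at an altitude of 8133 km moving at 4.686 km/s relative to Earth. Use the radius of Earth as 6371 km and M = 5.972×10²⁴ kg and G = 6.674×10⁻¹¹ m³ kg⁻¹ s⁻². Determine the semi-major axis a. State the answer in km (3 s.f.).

a ≈ 12100 km

μ = GM = 6.674×10⁻¹¹ × 5.972×10²⁴ = 3.986×10¹⁴ m³/s².
r = 6371 + 8133 = 14504 km = 1.450×10⁷ m.
Vis-viva rearranged: 1/a = 2/r − v²/μ = 1.379×10⁻⁷ − 5.509×10⁻⁸ = 8.280×10⁻⁸ m⁻¹.
a = 1.208×10⁷ m = 12077 km.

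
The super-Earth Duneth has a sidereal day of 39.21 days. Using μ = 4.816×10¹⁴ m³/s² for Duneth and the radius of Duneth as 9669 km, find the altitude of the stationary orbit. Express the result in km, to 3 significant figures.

T = 39.21 days = 3.388×10⁶ s.
A synchronous orbit has period T, so by Kepler's third law a = (μT²/4π²)^(1/3).
μT²/4π² = 4.816×10¹⁴ × (3.388×10⁶)² / 39.48 = 1.400×10²⁶ m³.
a = 5.193×10⁸ m = 5.1926×10⁵ km.
Altitude h = a − R = 5.1926×10⁵ − 9669 = 5.0959×10⁵ km.

h_sync ≈ 5.10×10⁵ km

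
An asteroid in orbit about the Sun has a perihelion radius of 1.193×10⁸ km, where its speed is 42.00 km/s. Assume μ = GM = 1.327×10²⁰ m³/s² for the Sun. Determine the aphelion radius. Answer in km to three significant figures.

aphelion radius ≈ 4.57×10⁸ km

r_p = 1.193×10¹¹ m.
Specific energy ε = v²/2 − μ/r = -2.303×10⁸ J/kg, so a = −μ/(2ε) = 2.881×10¹¹ m.
The apsides satisfy r_p + r_a = 2a, so the aphelion radius is 2a − r_p = 4.569×10¹¹ m = 4.5685×10⁸ km.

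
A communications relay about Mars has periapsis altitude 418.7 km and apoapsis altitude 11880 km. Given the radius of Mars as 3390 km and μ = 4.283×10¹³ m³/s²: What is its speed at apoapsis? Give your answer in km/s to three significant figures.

v ≈ 1.06 km/s

r_p = 3390 + 418.7 = 3808.7 km = 3.8087×10⁶ m.
r_a = 3390 + 11880 = 15270 km = 1.5270×10⁷ m.
Semi-major axis a = (r_p + r_a)/2 = 9539.4 km = 9.539×10⁶ m.
Vis-viva: v² = μ(2/r − 1/a) = 4.283×10¹³ × (1.310×10⁻⁷ − 1.048×10⁻⁷) = 1.120×10⁶ m²/s².
v = 1058 m/s = 1.058 km/s.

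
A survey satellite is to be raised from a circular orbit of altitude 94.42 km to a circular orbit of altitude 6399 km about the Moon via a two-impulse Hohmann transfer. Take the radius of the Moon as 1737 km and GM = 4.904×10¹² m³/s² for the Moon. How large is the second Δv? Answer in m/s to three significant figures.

r₁ = 1737 + 94.42 = 1831.4 km = 1.8314×10⁶ m.
r₂ = 1737 + 6399 = 8136.0 km = 8.1360×10⁶ m.
Transfer ellipse a_t = (r₁ + r₂)/2 = 4.984×10⁶ m.
At r₁: circular v_c1 = √(μ/r₁) = 1636 m/s; transfer-perilune v_p = √[μ(2/r₁ − 1/a_t)] = 2091 m/s.
At r₂: circular v_c2 = √(μ/r₂) = 776.4 m/s; transfer-apolune v_a = √[μ(2/r₂ − 1/a_t)] = 470.6 m/s.
Δv₂ = v_c2 − v_a = 305.7 m/s.

Δv ≈ 306 m/s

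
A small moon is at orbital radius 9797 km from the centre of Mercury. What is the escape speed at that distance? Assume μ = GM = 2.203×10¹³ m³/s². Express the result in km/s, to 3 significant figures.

v_esc ≈ 2.12 km/s

r = 9797 km = 9.797×10⁶ m.
Escape speed v_esc = √(2μ/r) = √(2 × 2.203×10¹³ / 9.797×10⁶) = √(4.497×10⁶) = 2121 m/s.
= 2.121 km/s.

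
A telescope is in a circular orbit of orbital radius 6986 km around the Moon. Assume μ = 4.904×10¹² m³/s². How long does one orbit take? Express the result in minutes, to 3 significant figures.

r = 6986 km = 6.986×10⁶ m.
Kepler's third law: T = 2π√(r³/μ) = 2π√((6.986×10⁶)³ / 4.904×10¹²).
r³/μ = 6.952×10⁷ s², so T = 2π × 8.338×10³ = 5.239×10⁴ s.
Converting: 5.239×10⁴ s ÷ 60.00 = 873.2 minutes.

T ≈ 873 minutes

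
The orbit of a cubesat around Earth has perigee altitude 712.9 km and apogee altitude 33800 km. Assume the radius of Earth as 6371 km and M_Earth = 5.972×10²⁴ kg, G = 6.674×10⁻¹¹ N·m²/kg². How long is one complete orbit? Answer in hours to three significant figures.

μ = GM = 6.674×10⁻¹¹ × 5.972×10²⁴ = 3.986×10¹⁴ m³/s².
r_p = 6371 + 712.9 = 7083.9 km = 7.0839×10⁶ m.
r_a = 6371 + 33800 = 40171 km = 4.0171×10⁷ m.
Semi-major axis a = (r_p + r_a)/2 = (7083.9 + 40171)/2 = 23627 km = 2.363×10⁷ m.
By Kepler's third law T = 2π√(a³/μ) = 2π × 5.753×10³ = 3.615×10⁴ s.
= 10.04 hours.

T ≈ 10.0 hours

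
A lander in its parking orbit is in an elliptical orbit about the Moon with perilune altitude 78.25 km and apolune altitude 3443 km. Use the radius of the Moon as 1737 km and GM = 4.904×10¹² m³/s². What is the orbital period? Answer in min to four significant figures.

T ≈ 309.3 min

r_p = 1737 + 78.25 = 1815.2 km = 1.8152×10⁶ m.
r_a = 1737 + 3443 = 5180.0 km = 5.1800×10⁶ m.
Semi-major axis a = (r_p + r_a)/2 = (1815.2 + 5180.0)/2 = 3497.6 km = 3.498×10⁶ m.
By Kepler's third law T = 2π√(a³/μ) = 2π × 2.954×10³ = 1.856×10⁴ s.
= 309.3 min.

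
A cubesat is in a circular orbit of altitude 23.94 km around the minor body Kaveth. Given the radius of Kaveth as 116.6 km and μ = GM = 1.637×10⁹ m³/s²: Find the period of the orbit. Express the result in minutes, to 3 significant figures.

r = 116.6 + 23.94 = 140.54 km = 1.4054×10⁵ m.
Kepler's third law: T = 2π√(r³/μ) = 2π√((1.405×10⁵)³ / 1.637×10⁹).
r³/μ = 1.696×10⁶ s², so T = 2π × 1.302×10³ = 8.182×10³ s.
Converting: 8.182×10³ s ÷ 60.00 = 136.4 minutes.

T ≈ 136 minutes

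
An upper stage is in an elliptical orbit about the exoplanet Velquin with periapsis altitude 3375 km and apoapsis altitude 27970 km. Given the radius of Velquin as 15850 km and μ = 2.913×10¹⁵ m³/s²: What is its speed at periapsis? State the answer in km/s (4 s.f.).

v ≈ 14.51 km/s

r_p = 15850 + 3375 = 19225 km = 1.9225×10⁷ m.
r_a = 15850 + 27970 = 43820 km = 4.3820×10⁷ m.
Semi-major axis a = (r_p + r_a)/2 = 31522 km = 3.152×10⁷ m.
Vis-viva: v² = μ(2/r − 1/a) = 2.913×10¹⁵ × (1.040×10⁻⁷ − 3.172×10⁻⁸) = 2.106×10⁸ m²/s².
v = 14510 m/s = 14.51 km/s.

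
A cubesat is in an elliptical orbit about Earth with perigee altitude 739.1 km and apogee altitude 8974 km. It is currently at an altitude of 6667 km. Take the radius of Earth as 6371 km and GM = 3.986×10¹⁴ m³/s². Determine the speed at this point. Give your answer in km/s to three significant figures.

r_p = 6371 + 739.1 = 7110.1 km = 7.1101×10⁶ m.
r_a = 6371 + 8974 = 15345 km = 1.5345×10⁷ m.
r = 6371 + 6667 = 13038 km = 1.304×10⁷ m.
Semi-major axis a = (r_p + r_a)/2 = 11228 km = 1.123×10⁷ m.
Vis-viva: v² = μ(2/r − 1/a) = 3.986×10¹⁴ × (1.534×10⁻⁷ − 8.907×10⁻⁸) = 2.564×10⁷ m²/s².
v = 5064 m/s = 5.064 km/s.

v ≈ 5.06 km/s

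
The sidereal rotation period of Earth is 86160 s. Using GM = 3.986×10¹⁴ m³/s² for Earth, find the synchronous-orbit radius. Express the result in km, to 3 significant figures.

A synchronous orbit has period T, so by Kepler's third law a = (μT²/4π²)^(1/3).
μT²/4π² = 3.986×10¹⁴ × (8.616×10⁴)² / 39.48 = 7.495×10²² m³.
a = 4.216×10⁷ m = 42163 km.

r_sync ≈ 42200 km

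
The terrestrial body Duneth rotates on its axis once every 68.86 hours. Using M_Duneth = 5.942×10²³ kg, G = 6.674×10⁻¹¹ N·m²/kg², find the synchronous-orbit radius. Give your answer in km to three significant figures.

r_sync ≈ 39500 km

μ = GM = 6.674×10⁻¹¹ × 5.942×10²³ = 3.966×10¹³ m³/s².
T = 68.86 hours = 2.479×10⁵ s.
A synchronous orbit has period T, so by Kepler's third law a = (μT²/4π²)^(1/3).
μT²/4π² = 3.966×10¹³ × (2.479×10⁵)² / 39.48 = 6.173×10²² m³.
a = 3.952×10⁷ m = 39521 km.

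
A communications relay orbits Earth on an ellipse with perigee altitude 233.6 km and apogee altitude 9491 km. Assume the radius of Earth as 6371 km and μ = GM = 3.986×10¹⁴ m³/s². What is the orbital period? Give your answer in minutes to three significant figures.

T ≈ 197 minutes

r_p = 6371 + 233.6 = 6604.6 km = 6.6046×10⁶ m.
r_a = 6371 + 9491 = 15862 km = 1.5862×10⁷ m.
Semi-major axis a = (r_p + r_a)/2 = (6604.6 + 15862)/2 = 11233 km = 1.123×10⁷ m.
By Kepler's third law T = 2π√(a³/μ) = 2π × 1.886×10³ = 1.185×10⁴ s.
= 197.5 minutes.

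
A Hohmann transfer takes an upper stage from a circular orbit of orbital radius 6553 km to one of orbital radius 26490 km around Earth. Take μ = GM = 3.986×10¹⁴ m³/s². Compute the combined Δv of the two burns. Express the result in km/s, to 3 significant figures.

r₁ = 6553 km = 6.553×10⁶ m.
r₂ = 26490 km = 2.649×10⁷ m.
Transfer ellipse a_t = (r₁ + r₂)/2 = 1.652×10⁷ m.
At r₁: circular v_c1 = √(μ/r₁) = 7799 m/s; transfer-perigee v_p = √[μ(2/r₁ − 1/a_t)] = 9876 m/s.
Δv₁ = v_p − v_c1 = 2076 m/s.
At r₂: circular v_c2 = √(μ/r₂) = 3879 m/s; transfer-apogee v_a = √[μ(2/r₂ − 1/a_t)] = 2443 m/s.
Δv₂ = v_c2 − v_a = 1436 m/s.
Total Δv = Δv₁ + Δv₂ = 3513 m/s = 3.513 km/s.

Δv_total ≈ 3.51 km/s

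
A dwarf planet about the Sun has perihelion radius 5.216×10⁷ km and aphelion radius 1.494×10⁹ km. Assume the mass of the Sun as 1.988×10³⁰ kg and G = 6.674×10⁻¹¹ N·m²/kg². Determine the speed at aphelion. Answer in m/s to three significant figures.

v ≈ 2450 m/s

μ = GM = 6.674×10⁻¹¹ × 1.988×10³⁰ = 1.327×10²⁰ m³/s².
Semi-major axis a = (r_p + r_a)/2 = 7.7308×10⁸ km = 7.731×10¹¹ m.
Vis-viva: v² = μ(2/r − 1/a) = 1.327×10²⁰ × (1.339×10⁻¹² − 1.294×10⁻¹²) = 5.992×10⁶ m²/s².
v = 2448 m/s.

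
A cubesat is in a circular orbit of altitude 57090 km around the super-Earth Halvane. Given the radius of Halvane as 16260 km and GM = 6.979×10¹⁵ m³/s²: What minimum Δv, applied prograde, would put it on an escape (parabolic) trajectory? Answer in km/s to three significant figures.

Δv ≈ 4.04 km/s

r = 16260 + 57090 = 73350 km = 7.3350×10⁷ m.
Circular speed v_c = √(μ/r) = 9754 m/s.
Escape speed v_esc = √(2μ/r) = √2 × v_c = 13790 m/s.
Δv = v_esc − v_c = 4040 m/s = 4.040 km/s.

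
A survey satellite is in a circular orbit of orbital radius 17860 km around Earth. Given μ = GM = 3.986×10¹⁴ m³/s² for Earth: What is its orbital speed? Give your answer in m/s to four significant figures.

r = 17860 km = 1.786×10⁷ m.
For a circular orbit v = √(μ/r) = √(3.986×10¹⁴ / 1.786×10⁷) = √(2.232×10⁷) = 4724 m/s.

v ≈ 4724 m/s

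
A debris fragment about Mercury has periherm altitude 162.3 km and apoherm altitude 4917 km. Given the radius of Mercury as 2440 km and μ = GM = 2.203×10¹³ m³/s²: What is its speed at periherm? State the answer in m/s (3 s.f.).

r_p = 2440 + 162.3 = 2602.3 km = 2.6023×10⁶ m.
r_a = 2440 + 4917 = 7357.0 km = 7.3570×10⁶ m.
Semi-major axis a = (r_p + r_a)/2 = 4979.6 km = 4.980×10⁶ m.
Vis-viva: v² = μ(2/r − 1/a) = 2.203×10¹³ × (7.686×10⁻⁷ − 2.008×10⁻⁷) = 1.251×10⁷ m²/s².
v = 3537 m/s.

v ≈ 3540 m/s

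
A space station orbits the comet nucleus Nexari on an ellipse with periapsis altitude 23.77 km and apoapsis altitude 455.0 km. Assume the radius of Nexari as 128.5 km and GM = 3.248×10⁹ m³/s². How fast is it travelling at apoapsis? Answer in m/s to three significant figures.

r_p = 128.5 + 23.77 = 152.27 km = 1.5227×10⁵ m.
r_a = 128.5 + 455.0 = 583.50 km = 5.8350×10⁵ m.
Semi-major axis a = (r_p + r_a)/2 = 367.88 km = 3.679×10⁵ m.
Vis-viva: v² = μ(2/r − 1/a) = 3.248×10⁹ × (3.428×10⁻⁶ − 2.718×10⁻⁶) = 2.304×10³ m²/s².
v = 48.00 m/s.

v ≈ 48.0 m/s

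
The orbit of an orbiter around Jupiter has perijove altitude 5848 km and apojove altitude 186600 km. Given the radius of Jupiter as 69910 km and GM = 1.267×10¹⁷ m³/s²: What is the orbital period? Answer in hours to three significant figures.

T ≈ 10.5 hours

r_p = 69910 + 5848 = 75758 km = 7.5758×10⁷ m.
r_a = 69910 + 186600 = 256510 km = 2.5651×10⁸ m.
Semi-major axis a = (r_p + r_a)/2 = (75758 + 2.5651×10⁵)/2 = 1.6613×10⁵ km = 1.661×10⁸ m.
By Kepler's third law T = 2π√(a³/μ) = 2π × 6.016×10³ = 3.780×10⁴ s.
= 10.50 hours.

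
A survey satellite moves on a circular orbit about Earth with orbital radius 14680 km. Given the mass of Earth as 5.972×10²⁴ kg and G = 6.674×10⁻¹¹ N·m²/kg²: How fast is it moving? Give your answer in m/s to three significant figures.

μ = GM = 6.674×10⁻¹¹ × 5.972×10²⁴ = 3.986×10¹⁴ m³/s².
r = 14680 km = 1.468×10⁷ m.
For a circular orbit v = √(μ/r) = √(3.986×10¹⁴ / 1.468×10⁷) = √(2.715×10⁷) = 5211 m/s.

v ≈ 5210 m/s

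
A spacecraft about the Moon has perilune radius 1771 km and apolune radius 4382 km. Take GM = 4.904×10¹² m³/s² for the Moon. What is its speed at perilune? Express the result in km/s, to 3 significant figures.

Semi-major axis a = (r_p + r_a)/2 = 3076.5 km = 3.076×10⁶ m.
Vis-viva: v² = μ(2/r − 1/a) = 4.904×10¹² × (1.129×10⁻⁶ − 3.250×10⁻⁷) = 3.944×10⁶ m²/s².
v = 1986 m/s = 1.986 km/s.

v ≈ 1.99 km/s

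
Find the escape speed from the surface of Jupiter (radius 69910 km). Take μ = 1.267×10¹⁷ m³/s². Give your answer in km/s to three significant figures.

r = R = 6.991×10⁷ m.
Escape speed v_esc = √(2μ/r) = √(2 × 1.267×10¹⁷ / 6.991×10⁷) = √(3.625×10⁹) = 60210 m/s.
= 60.21 km/s.

v_esc ≈ 60.2 km/s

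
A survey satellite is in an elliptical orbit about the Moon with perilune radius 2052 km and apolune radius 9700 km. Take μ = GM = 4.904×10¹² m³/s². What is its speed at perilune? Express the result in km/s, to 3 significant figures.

Semi-major axis a = (r_p + r_a)/2 = 5876.0 km = 5.876×10⁶ m.
Vis-viva: v² = μ(2/r − 1/a) = 4.904×10¹² × (9.747×10⁻⁷ − 1.702×10⁻⁷) = 3.945×10⁶ m²/s².
v = 1986 m/s = 1.986 km/s.

v ≈ 1.99 km/s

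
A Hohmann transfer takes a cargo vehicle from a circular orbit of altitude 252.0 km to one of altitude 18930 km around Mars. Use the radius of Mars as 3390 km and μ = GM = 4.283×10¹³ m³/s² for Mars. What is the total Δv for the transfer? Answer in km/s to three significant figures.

r₁ = 3390 + 252.0 = 3642.0 km = 3.6420×10⁶ m.
r₂ = 3390 + 18930 = 22320 km = 2.2320×10⁷ m.
Transfer ellipse a_t = (r₁ + r₂)/2 = 1.298×10⁷ m.
At r₁: circular v_c1 = √(μ/r₁) = 3429 m/s; transfer-periapsis v_p = √[μ(2/r₁ − 1/a_t)] = 4497 m/s.
Δv₁ = v_p − v_c1 = 1067 m/s.
At r₂: circular v_c2 = √(μ/r₂) = 1385 m/s; transfer-apoapsis v_a = √[μ(2/r₂ − 1/a_t)] = 733.7 m/s.
Δv₂ = v_c2 − v_a = 651.5 m/s.
Total Δv = Δv₁ + Δv₂ = 1719 m/s = 1.719 km/s.

Δv_total ≈ 1.72 km/s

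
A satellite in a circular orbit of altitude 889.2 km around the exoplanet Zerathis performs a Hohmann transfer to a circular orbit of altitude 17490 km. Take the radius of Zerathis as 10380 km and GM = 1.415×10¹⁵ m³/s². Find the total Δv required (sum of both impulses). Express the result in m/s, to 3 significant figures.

r₁ = 10380 + 889.2 = 11269 km = 1.1269×10⁷ m.
r₂ = 10380 + 17490 = 27870 km = 2.7870×10⁷ m.
Transfer ellipse a_t = (r₁ + r₂)/2 = 1.957×10⁷ m.
At r₁: circular v_c1 = √(μ/r₁) = 11210 m/s; transfer-periapsis v_p = √[μ(2/r₁ − 1/a_t)] = 13370 m/s.
Δv₁ = v_p − v_c1 = 2167 m/s.
At r₂: circular v_c2 = √(μ/r₂) = 7125 m/s; transfer-apoapsis v_a = √[μ(2/r₂ − 1/a_t)] = 5407 m/s.
Δv₂ = v_c2 − v_a = 1718 m/s.
Total Δv = Δv₁ + Δv₂ = 3885 m/s.

Δv_total ≈ 3890 m/s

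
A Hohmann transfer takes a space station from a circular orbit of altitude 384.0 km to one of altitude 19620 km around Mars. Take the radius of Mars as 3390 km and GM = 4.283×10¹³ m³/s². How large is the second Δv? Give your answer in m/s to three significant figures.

Δv ≈ 640 m/s

r₁ = 3390 + 384.0 = 3774.0 km = 3.7740×10⁶ m.
r₂ = 3390 + 19620 = 23010 km = 2.3010×10⁷ m.
Transfer ellipse a_t = (r₁ + r₂)/2 = 1.339×10⁷ m.
At r₁: circular v_c1 = √(μ/r₁) = 3369 m/s; transfer-periapsis v_p = √[μ(2/r₁ − 1/a_t)] = 4416 m/s.
At r₂: circular v_c2 = √(μ/r₂) = 1364 m/s; transfer-apoapsis v_a = √[μ(2/r₂ − 1/a_t)] = 724.3 m/s.
Δv₂ = v_c2 − v_a = 640.1 m/s.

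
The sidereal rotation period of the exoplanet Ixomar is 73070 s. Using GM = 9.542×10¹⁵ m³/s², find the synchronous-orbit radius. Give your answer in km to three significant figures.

A synchronous orbit has period T, so by Kepler's third law a = (μT²/4π²)^(1/3).
μT²/4π² = 9.542×10¹⁵ × (7.307×10⁴)² / 39.48 = 1.290×10²⁴ m³.
a = 1.089×10⁸ m = 1.0887×10⁵ km.

r_sync ≈ 1.09×10⁵ km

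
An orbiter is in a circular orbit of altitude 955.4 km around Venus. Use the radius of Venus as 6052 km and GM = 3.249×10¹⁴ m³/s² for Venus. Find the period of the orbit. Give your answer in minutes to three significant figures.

r = 6052 + 955.4 = 7007.4 km = 7.0074×10⁶ m.
Kepler's third law: T = 2π√(r³/μ) = 2π√((7.007×10⁶)³ / 3.249×10¹⁴).
r³/μ = 1.059×10⁶ s², so T = 2π × 1.029×10³ = 6.466×10³ s.
Converting: 6.466×10³ s ÷ 60.00 = 107.8 minutes.

T ≈ 108 minutes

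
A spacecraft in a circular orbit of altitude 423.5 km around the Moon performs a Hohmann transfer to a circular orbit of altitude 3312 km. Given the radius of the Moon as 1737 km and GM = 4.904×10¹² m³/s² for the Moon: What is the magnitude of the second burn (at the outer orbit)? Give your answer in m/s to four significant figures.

Δv ≈ 222.6 m/s

r₁ = 1737 + 423.5 = 2160.5 km = 2.1605×10⁶ m.
r₂ = 1737 + 3312 = 5049.0 km = 5.0490×10⁶ m.
Transfer ellipse a_t = (r₁ + r₂)/2 = 3.605×10⁶ m.
At r₁: circular v_c1 = √(μ/r₁) = 1507 m/s; transfer-perilune v_p = √[μ(2/r₁ − 1/a_t)] = 1783 m/s.
At r₂: circular v_c2 = √(μ/r₂) = 985.5 m/s; transfer-apolune v_a = √[μ(2/r₂ − 1/a_t)] = 763.0 m/s.
Δv₂ = v_c2 − v_a = 222.6 m/s.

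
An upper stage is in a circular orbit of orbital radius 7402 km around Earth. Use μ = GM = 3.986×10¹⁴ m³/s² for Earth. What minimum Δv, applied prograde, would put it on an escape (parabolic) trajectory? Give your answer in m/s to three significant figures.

r = 7402 km = 7.402×10⁶ m.
Circular speed v_c = √(μ/r) = 7338 m/s.
Escape speed v_esc = √(2μ/r) = √2 × v_c = 10380 m/s.
Δv = v_esc − v_c = 3040 m/s.

Δv ≈ 3040 m/s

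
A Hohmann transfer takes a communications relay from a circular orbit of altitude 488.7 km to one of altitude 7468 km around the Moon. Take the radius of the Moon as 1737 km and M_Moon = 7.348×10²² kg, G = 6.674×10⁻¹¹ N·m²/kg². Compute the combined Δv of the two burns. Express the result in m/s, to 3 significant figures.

Δv_total ≈ 674 m/s

μ = GM = 6.674×10⁻¹¹ × 7.348×10²² = 4.904×10¹² m³/s².
r₁ = 1737 + 488.7 = 2225.7 km = 2.2257×10⁶ m.
r₂ = 1737 + 7468 = 9205.0 km = 9.2050×10⁶ m.
Transfer ellipse a_t = (r₁ + r₂)/2 = 5.715×10⁶ m.
At r₁: circular v_c1 = √(μ/r₁) = 1484 m/s; transfer-perilune v_p = √[μ(2/r₁ − 1/a_t)] = 1884 m/s.
Δv₁ = v_p − v_c1 = 399.4 m/s.
At r₂: circular v_c2 = √(μ/r₂) = 729.9 m/s; transfer-apolune v_a = √[μ(2/r₂ − 1/a_t)] = 455.5 m/s.
Δv₂ = v_c2 − v_a = 274.4 m/s.
Total Δv = Δv₁ + Δv₂ = 673.8 m/s.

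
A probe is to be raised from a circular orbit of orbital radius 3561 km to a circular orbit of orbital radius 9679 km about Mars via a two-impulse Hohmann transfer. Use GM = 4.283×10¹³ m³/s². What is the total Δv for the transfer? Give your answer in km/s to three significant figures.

r₁ = 3561 km = 3.561×10⁶ m.
r₂ = 9679 km = 9.679×10⁶ m.
Transfer ellipse a_t = (r₁ + r₂)/2 = 6.620×10⁶ m.
At r₁: circular v_c1 = √(μ/r₁) = 3468 m/s; transfer-periapsis v_p = √[μ(2/r₁ − 1/a_t)] = 4193 m/s.
Δv₁ = v_p − v_c1 = 725.4 m/s.
At r₂: circular v_c2 = √(μ/r₂) = 2104 m/s; transfer-apoapsis v_a = √[μ(2/r₂ − 1/a_t)] = 1543 m/s.
Δv₂ = v_c2 − v_a = 560.8 m/s.
Total Δv = Δv₁ + Δv₂ = 1286 m/s = 1.286 km/s.

Δv_total ≈ 1.29 km/s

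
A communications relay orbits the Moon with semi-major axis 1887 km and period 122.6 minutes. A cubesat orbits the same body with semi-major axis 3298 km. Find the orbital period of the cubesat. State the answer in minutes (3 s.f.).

T₂ ≈ 283 minutes

Kepler's third law: T² ∝ a³, so T₂ = T₁ (a₂/a₁)^(3/2).
a₂/a₁ = 1.748, (a₂/a₁)^(3/2) = 2.311.
T₂ = 122.6 × 2.311 = 283.3 minutes.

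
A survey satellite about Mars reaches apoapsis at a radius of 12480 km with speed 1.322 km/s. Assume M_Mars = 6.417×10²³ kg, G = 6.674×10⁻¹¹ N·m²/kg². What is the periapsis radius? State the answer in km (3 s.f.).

μ = GM = 6.674×10⁻¹¹ × 6.417×10²³ = 4.283×10¹³ m³/s².
r_a = 1.248×10⁷ m.
Specific energy ε = v²/2 − μ/r = -2.558×10⁶ J/kg, so a = −μ/(2ε) = 8.372×10⁶ m.
The apsides satisfy r_p + r_a = 2a, so the periapsis radius is 2a − r_a = 4.264×10⁶ m = 4263.6 km.

periapsis radius ≈ 4260 km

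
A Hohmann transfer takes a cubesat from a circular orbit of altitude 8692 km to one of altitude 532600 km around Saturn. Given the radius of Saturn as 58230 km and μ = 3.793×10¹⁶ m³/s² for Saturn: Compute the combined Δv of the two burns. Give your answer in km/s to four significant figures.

Δv_total ≈ 12.50 km/s

r₁ = 58230 + 8692 = 66922 km = 6.6922×10⁷ m.
r₂ = 58230 + 532600 = 590830 km = 5.9083×10⁸ m.
Transfer ellipse a_t = (r₁ + r₂)/2 = 3.289×10⁸ m.
At r₁: circular v_c1 = √(μ/r₁) = 23810 m/s; transfer-perikrone v_p = √[μ(2/r₁ − 1/a_t)] = 31910 m/s.
Δv₁ = v_p − v_c1 = 8103 m/s.
At r₂: circular v_c2 = √(μ/r₂) = 8012 m/s; transfer-apokrone v_a = √[μ(2/r₂ − 1/a_t)] = 3614 m/s.
Δv₂ = v_c2 − v_a = 4398 m/s.
Total Δv = Δv₁ + Δv₂ = 12500 m/s = 12.50 km/s.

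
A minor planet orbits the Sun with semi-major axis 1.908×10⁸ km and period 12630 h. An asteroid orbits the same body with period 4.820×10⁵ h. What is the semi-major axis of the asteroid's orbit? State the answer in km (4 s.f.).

Kepler's third law: a³ ∝ T², so a₂ = a₁ (T₂/T₁)^(2/3).
T₂/T₁ = 38.16, (T₂/T₁)^(2/3) = 11.34.
a₂ = 1.908×10⁸ × 11.34 = 2.163×10⁹ km.

a₂ ≈ 2.163×10⁹ km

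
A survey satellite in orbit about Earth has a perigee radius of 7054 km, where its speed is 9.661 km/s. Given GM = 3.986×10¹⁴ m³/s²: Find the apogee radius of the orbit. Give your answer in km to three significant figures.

apogee radius ≈ 33500 km

r_p = 7.054×10⁶ m.
Specific energy ε = v²/2 − μ/r = -9.839×10⁶ J/kg, so a = −μ/(2ε) = 2.026×10⁷ m.
The apsides satisfy r_p + r_a = 2a, so the apogee radius is 2a − r_p = 3.346×10⁷ m = 33456 km.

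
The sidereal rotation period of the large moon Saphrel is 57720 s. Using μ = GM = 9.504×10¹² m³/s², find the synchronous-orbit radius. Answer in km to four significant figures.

r_sync ≈ 9291 km

A synchronous orbit has period T, so by Kepler's third law a = (μT²/4π²)^(1/3).
μT²/4π² = 9.504×10¹² × (5.772×10⁴)² / 39.48 = 8.020×10²⁰ m³.
a = 9.291×10⁶ m = 9291.1 km.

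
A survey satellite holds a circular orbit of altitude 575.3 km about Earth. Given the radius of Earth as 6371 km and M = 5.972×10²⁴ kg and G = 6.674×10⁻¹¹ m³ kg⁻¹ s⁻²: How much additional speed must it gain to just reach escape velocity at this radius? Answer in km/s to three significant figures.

Δv ≈ 3.14 km/s

μ = GM = 6.674×10⁻¹¹ × 5.972×10²⁴ = 3.986×10¹⁴ m³/s².
r = 6371 + 575.3 = 6946.3 km = 6.9463×10⁶ m.
Circular speed v_c = √(μ/r) = 7575 m/s.
Escape speed v_esc = √(2μ/r) = √2 × v_c = 10710 m/s.
Δv = v_esc − v_c = 3138 m/s = 3.138 km/s.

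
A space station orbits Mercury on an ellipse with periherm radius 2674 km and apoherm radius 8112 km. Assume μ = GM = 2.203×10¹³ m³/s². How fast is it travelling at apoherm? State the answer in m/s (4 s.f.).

Semi-major axis a = (r_p + r_a)/2 = 5393.0 km = 5.393×10⁶ m.
Vis-viva: v² = μ(2/r − 1/a) = 2.203×10¹³ × (2.465×10⁻⁷ − 1.854×10⁻⁷) = 1.347×10⁶ m²/s².
v = 1160 m/s.

v ≈ 1160 m/s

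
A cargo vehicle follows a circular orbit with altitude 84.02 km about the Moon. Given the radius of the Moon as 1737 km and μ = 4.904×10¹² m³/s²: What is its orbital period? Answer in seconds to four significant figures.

r = 1737 + 84.02 = 1821.0 km = 1.8210×10⁶ m.
Kepler's third law: T = 2π√(r³/μ) = 2π√((1.821×10⁶)³ / 4.904×10¹²).
r³/μ = 1.231×10⁶ s², so T = 2π × 1.110×10³ = 6.972×10³ s.

T ≈ 6972 seconds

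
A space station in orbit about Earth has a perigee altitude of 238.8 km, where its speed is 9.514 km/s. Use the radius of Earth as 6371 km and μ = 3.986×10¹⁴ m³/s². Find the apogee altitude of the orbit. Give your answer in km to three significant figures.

apogee altitude ≈ 13500 km

r_p = 6371 + 238.8 = 6609.8 km = 6.610×10⁶ m.
Specific energy ε = v²/2 − μ/r = -1.505×10⁷ J/kg, so a = −μ/(2ε) = 1.325×10⁷ m.
The apsides satisfy r_p + r_a = 2a, so the apogee radius is 2a − r_p = 1.988×10⁷ m = 19882 km.
Apogee altitude = 19882 − 6371 = 13511 km.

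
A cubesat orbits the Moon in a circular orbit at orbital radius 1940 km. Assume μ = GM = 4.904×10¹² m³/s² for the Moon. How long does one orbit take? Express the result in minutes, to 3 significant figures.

r = 1940 km = 1.940×10⁶ m.
Kepler's third law: T = 2π√(r³/μ) = 2π√((1.940×10⁶)³ / 4.904×10¹²).
r³/μ = 1.489×10⁶ s², so T = 2π × 1.220×10³ = 7.667×10³ s.
Converting: 7.667×10³ s ÷ 60.00 = 127.8 minutes.

T ≈ 128 minutes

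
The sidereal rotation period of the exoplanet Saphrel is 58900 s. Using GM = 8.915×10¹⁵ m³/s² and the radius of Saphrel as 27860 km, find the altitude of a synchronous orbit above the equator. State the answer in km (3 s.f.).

h_sync ≈ 64300 km

A synchronous orbit has period T, so by Kepler's third law a = (μT²/4π²)^(1/3).
μT²/4π² = 8.915×10¹⁵ × (5.890×10⁴)² / 39.48 = 7.834×10²³ m³.
a = 9.219×10⁷ m = 92186 km.
Altitude h = a − R = 92186 − 27860 = 64326 km.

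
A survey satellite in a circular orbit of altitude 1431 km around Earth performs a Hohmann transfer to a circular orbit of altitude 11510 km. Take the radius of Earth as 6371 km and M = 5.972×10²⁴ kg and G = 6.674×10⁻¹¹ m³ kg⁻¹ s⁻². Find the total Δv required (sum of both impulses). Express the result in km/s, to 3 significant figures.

Δv_total ≈ 2.33 km/s

μ = GM = 6.674×10⁻¹¹ × 5.972×10²⁴ = 3.986×10¹⁴ m³/s².
r₁ = 6371 + 1431 = 7802.0 km = 7.8020×10⁶ m.
r₂ = 6371 + 11510 = 17881 km = 1.7881×10⁷ m.
Transfer ellipse a_t = (r₁ + r₂)/2 = 1.284×10⁷ m.
At r₁: circular v_c1 = √(μ/r₁) = 7147 m/s; transfer-perigee v_p = √[μ(2/r₁ − 1/a_t)] = 8434 m/s.
Δv₁ = v_p − v_c1 = 1287 m/s.
At r₂: circular v_c2 = √(μ/r₂) = 4721 m/s; transfer-apogee v_a = √[μ(2/r₂ − 1/a_t)] = 3680 m/s.
Δv₂ = v_c2 − v_a = 1041 m/s.
Total Δv = Δv₁ + Δv₂ = 2328 m/s = 2.328 km/s.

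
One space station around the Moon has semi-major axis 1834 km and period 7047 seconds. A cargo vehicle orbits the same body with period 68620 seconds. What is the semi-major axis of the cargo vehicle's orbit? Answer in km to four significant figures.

a₂ ≈ 8363 km

Kepler's third law: a³ ∝ T², so a₂ = a₁ (T₂/T₁)^(2/3).
T₂/T₁ = 9.737, (T₂/T₁)^(2/3) = 4.560.
a₂ = 1834 × 4.560 = 8363 km.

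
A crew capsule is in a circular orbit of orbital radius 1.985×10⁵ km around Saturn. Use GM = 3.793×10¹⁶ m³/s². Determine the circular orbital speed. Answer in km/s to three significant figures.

r = 1.985×10⁵ km = 1.985×10⁸ m.
For a circular orbit v = √(μ/r) = √(3.793×10¹⁶ / 1.985×10⁸) = √(1.911×10⁸) = 13820 m/s.
That is 13.82 km/s.

v ≈ 13.8 km/s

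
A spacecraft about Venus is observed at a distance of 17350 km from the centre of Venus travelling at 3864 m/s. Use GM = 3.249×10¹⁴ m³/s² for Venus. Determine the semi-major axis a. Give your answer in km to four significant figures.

a ≈ 14430 km

r = 1.735×10⁷ m.
Specific orbital energy ε = v²/2 − μ/r = (3864)²/2 − 3.249×10¹⁴/1.735×10⁷ = -1.126×10⁷ J/kg.
Since ε = −μ/(2a), a = −μ/(2ε) = 1.443×10⁷ m = 14426 km.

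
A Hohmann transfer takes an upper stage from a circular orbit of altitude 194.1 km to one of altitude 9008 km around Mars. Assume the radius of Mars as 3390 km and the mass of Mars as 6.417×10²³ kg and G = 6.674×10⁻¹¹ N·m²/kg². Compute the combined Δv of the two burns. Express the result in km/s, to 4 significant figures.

μ = GM = 6.674×10⁻¹¹ × 6.417×10²³ = 4.283×10¹³ m³/s².
r₁ = 3390 + 194.1 = 3584.1 km = 3.5841×10⁶ m.
r₂ = 3390 + 9008 = 12398 km = 1.2398×10⁷ m.
Transfer ellipse a_t = (r₁ + r₂)/2 = 7.991×10⁶ m.
At r₁: circular v_c1 = √(μ/r₁) = 3457 m/s; transfer-periapsis v_p = √[μ(2/r₁ − 1/a_t)] = 4306 m/s.
Δv₁ = v_p − v_c1 = 848.9 m/s.
At r₂: circular v_c2 = √(μ/r₂) = 1859 m/s; transfer-apoapsis v_a = √[μ(2/r₂ − 1/a_t)] = 1245 m/s.
Δv₂ = v_c2 − v_a = 613.9 m/s.
Total Δv = Δv₁ + Δv₂ = 1463 m/s = 1.463 km/s.

Δv_total ≈ 1.463 km/s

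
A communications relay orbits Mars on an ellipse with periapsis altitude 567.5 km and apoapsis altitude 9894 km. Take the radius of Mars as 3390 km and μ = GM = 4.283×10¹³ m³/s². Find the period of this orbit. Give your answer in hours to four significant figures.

r_p = 3390 + 567.5 = 3957.5 km = 3.9575×10⁶ m.
r_a = 3390 + 9894 = 13284 km = 1.3284×10⁷ m.
Semi-major axis a = (r_p + r_a)/2 = (3957.5 + 13284)/2 = 8620.8 km = 8.621×10⁶ m.
By Kepler's third law T = 2π√(a³/μ) = 2π × 3.868×10³ = 2.430×10⁴ s.
= 6.750 hours.

T ≈ 6.750 hours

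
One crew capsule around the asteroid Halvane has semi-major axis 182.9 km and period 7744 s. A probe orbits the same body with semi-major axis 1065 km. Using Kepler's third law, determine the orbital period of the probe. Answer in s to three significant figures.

Kepler's third law: T² ∝ a³, so T₂ = T₁ (a₂/a₁)^(3/2).
a₂/a₁ = 5.823, (a₂/a₁)^(3/2) = 14.05.
T₂ = 7744 × 14.05 = 1.088×10⁵ s.

T₂ ≈ 1.09×10⁵ s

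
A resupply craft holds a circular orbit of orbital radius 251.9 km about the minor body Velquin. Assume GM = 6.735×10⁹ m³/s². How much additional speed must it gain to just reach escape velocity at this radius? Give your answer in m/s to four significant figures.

r = 251.9 km = 2.519×10⁵ m.
Circular speed v_c = √(μ/r) = 163.5 m/s.
Escape speed v_esc = √(2μ/r) = √2 × v_c = 231.2 m/s.
Δv = v_esc − v_c = 67.73 m/s.

Δv ≈ 67.73 m/s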